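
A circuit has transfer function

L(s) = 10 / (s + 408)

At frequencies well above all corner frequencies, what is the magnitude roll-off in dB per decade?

Each pole contributes −20 dB/decade at high frequency; each zero contributes +20 dB/decade.
Net: 0 zero(s) − 1 pole(s) → -20 dB/decade.

-20 dB/decade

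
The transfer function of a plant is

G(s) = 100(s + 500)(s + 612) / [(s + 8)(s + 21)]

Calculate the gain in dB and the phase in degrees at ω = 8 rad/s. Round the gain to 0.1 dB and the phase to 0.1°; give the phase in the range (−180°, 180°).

101.6 dB, -64.2°

At s = jω = j8:
zero (s+500): 500 + j8 → |·| = √(500²+8²) = √250064 ≈ 500.06, ∠ = arctan(8/500) ≈ 0.92°
zero (s+612): 612 + j8 → |·| = √(612²+8²) = √374608 ≈ 612.05, ∠ = arctan(8/612) ≈ 0.75°
pole (s+8): 8 + j8 → |·| = √(8²+8²) = √128 ≈ 11.314, ∠ = arctan(8/8) ≈ 45.00°
pole (s+21): 21 + j8 → |·| = √(21²+8²) = √505 ≈ 22.472, ∠ = arctan(8/21) ≈ 20.85°
|G| = 100 · 3.0606e+05 / 254.25 ≈ 1.2038e+05
Gain = 20 log₁₀(1.2038e+05) ≈ 101.61 dB
∠G = 1.67° − 65.85° = -64.18°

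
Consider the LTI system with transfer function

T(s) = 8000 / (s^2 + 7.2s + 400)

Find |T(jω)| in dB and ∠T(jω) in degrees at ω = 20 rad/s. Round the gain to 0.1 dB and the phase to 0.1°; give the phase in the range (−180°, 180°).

At s = jω = j20:
quadratic: (j20)² + 7.2·j20 + 400 = 0 + j144 → |·| ≈ 144, ∠ ≈ 90.00°
|T| = 8000 / 144 ≈ 55.556
Gain = 20 log₁₀(55.556) ≈ 34.89 dB
∠T = 0.00° − 90.00° = -90.00°

34.9 dB, -90.0°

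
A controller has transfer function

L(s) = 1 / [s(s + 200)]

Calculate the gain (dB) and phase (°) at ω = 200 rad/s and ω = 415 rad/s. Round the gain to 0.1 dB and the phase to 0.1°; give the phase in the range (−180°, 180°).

ω = 200: -95.1 dB, -135.0°; ω = 415: -105.6 dB, -154.3°

At s = jω = j200:
pole (s+200): 200 + j200 → |·| = √(200²+200²) = √80000 ≈ 282.84, ∠ = arctan(200/200) ≈ 45.00°
pole at origin: |s| = 200, ∠ = 90.00° (in denominator)
|L| = 1 / 56568 ≈ 1.7678e-05
Gain = 20 log₁₀(1.7678e-05) ≈ -95.05 dB
∠L = 0.00° − 135.00° = -135.00°

At s = jω = j415:
pole (s+200): 200 + j415 → |·| = √(200²+415²) = √212225 ≈ 460.68, ∠ = arctan(415/200) ≈ 64.27°
pole at origin: |s| = 415, ∠ = 90.00° (in denominator)
|L| = 1 / 1.9118e+05 ≈ 5.2307e-06
Gain = 20 log₁₀(5.2307e-06) ≈ -105.63 dB
∠L = 0.00° − 154.27° = -154.27°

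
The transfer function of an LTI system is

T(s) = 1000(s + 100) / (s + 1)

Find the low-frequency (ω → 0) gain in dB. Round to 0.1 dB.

100.0 dB

T(0) = 1000·100 / (1) = 1e+05
20 log₁₀(1e+05) ≈ 100.00 dB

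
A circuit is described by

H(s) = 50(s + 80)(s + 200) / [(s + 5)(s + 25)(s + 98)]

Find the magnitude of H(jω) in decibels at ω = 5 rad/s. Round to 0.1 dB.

33.1 dB

At s = jω = j5:
zero (s+80): 80 + j5 → |·| = √(80²+5²) = √6425 ≈ 80.156, ∠ = arctan(5/80) ≈ 3.58°
zero (s+200): 200 + j5 → |·| = √(200²+5²) = √40025 ≈ 200.06, ∠ = arctan(5/200) ≈ 1.43°
pole (s+5): 5 + j5 → |·| = √(5²+5²) = √50 ≈ 7.0711, ∠ = arctan(5/5) ≈ 45.00°
pole (s+25): 25 + j5 → |·| = √(25²+5²) = √650 ≈ 25.495, ∠ = arctan(5/25) ≈ 11.31°
pole (s+98): 98 + j5 → |·| = √(98²+5²) = √9629 ≈ 98.127, ∠ = arctan(5/98) ≈ 2.92°
|H| = 50 · 16036 / 17690 ≈ 45.325
Gain = 20 log₁₀(45.325) ≈ 33.13 dB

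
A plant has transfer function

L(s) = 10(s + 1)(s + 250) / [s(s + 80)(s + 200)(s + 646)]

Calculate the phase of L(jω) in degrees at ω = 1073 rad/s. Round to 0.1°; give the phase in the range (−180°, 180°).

At s = jω = j1073:
zero (s+1): 1 + j1073 → |·| = √(1²+1073²) = √1151330 ≈ 1073, ∠ = arctan(1073/1) ≈ 89.95°
zero (s+250): 250 + j1073 → |·| = √(250²+1073²) = √1213829 ≈ 1101.7, ∠ = arctan(1073/250) ≈ 76.88°
pole (s+80): 80 + j1073 → |·| = √(80²+1073²) = √1157729 ≈ 1076, ∠ = arctan(1073/80) ≈ 85.74°
pole (s+200): 200 + j1073 → |·| = √(200²+1073²) = √1191329 ≈ 1091.5, ∠ = arctan(1073/200) ≈ 79.44°
pole (s+646): 646 + j1073 → |·| = √(646²+1073²) = √1568645 ≈ 1252.5, ∠ = arctan(1073/646) ≈ 58.95°
pole at origin: |s| = 1073, ∠ = 90.00° (in denominator)
∠L = 166.83° − 314.13° = -147.30°

-147.3°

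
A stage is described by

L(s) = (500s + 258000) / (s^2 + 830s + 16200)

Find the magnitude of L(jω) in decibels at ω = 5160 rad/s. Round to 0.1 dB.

-20.3 dB

Substitute s = j5160:
Numerator: 500(j5160) + 258000 = 258000 + j2580000
Denominator: (j5160)^2 + 830(j5160) + 16200 = -26609400 + j4282800
|N| = √(258000² + 2580000²) ≈ 2.5929e+06, ∠N ≈ 84.29°
|D| = √(26609400² + 4282800²) ≈ 2.6952e+07, ∠D ≈ 170.86°
|L| = 2.5929e+06 / 2.6952e+07 ≈ 0.096204
Gain = 20 log₁₀(0.096204) ≈ -20.34 dB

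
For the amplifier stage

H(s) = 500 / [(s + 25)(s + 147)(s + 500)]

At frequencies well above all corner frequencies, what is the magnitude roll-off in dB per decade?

Each pole contributes −20 dB/decade at high frequency; each zero contributes +20 dB/decade.
Net: 0 zero(s) − 3 pole(s) → -60 dB/decade.

-60 dB/decade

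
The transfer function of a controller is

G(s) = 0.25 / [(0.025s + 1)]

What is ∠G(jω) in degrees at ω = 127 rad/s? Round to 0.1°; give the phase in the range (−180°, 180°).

-72.5°

At ω = 127 rad/s:
pole (1 + j127·0.025) = 1 + j3.175 → |·| ≈ 3.3288, ∠ ≈ 72.52°
∠G = (0°) − (72.52°) = -72.52°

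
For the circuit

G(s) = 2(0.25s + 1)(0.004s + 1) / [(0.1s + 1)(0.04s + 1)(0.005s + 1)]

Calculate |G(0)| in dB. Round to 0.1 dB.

G(0) = 2 · 1 / 1 = 2
20 log₁₀(2) ≈ 6.02 dB

6.0 dB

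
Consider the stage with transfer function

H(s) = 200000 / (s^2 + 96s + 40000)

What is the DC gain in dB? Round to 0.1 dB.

H(0) = 200000 / 40000 = 5
20 log₁₀(5) ≈ 13.98 dB

14.0 dB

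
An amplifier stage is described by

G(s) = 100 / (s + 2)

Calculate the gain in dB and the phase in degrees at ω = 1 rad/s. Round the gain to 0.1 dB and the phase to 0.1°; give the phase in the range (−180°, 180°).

Substitute s = j1:
Numerator: 100 = 100 + j0
Denominator: (j1) + 2 = 2 + j1
|N| = √(100² + 0²) ≈ 100, ∠N ≈ 0.00°
|D| = √(2² + 1²) ≈ 2.2361, ∠D ≈ 26.57°
|G| = 100 / 2.2361 ≈ 44.721
Gain = 20 log₁₀(44.721) ≈ 33.01 dB
∠G = 0.00° − 26.57° = -26.57°

33.0 dB, -26.6°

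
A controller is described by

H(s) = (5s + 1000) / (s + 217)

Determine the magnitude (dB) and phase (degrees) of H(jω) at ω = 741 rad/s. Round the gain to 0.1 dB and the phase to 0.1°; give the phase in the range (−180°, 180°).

13.9 dB, 1.2°

Substitute s = j741:
Numerator: 5(j741) + 1000 = 1000 + j3705
Denominator: (j741) + 217 = 217 + j741
|N| = √(1000² + 3705²) ≈ 3837.6, ∠N ≈ 74.90°
|D| = √(217² + 741²) ≈ 772.12, ∠D ≈ 73.68°
|H| = 3837.6 / 772.12 ≈ 4.9702
Gain = 20 log₁₀(4.9702) ≈ 13.93 dB
∠H = 74.90° − 73.68° = 1.22°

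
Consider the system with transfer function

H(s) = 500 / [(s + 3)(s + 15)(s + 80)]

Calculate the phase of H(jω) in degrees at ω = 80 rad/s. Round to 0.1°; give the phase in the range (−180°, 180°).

147.8°

At s = jω = j80:
pole (s+3): 3 + j80 → |·| = √(3²+80²) = √6409 ≈ 80.056, ∠ = arctan(80/3) ≈ 87.85°
pole (s+15): 15 + j80 → |·| = √(15²+80²) = √6625 ≈ 81.394, ∠ = arctan(80/15) ≈ 79.38°
pole (s+80): 80 + j80 → |·| = √(80²+80²) = √12800 ≈ 113.14, ∠ = arctan(80/80) ≈ 45.00°
∠H = 0.00° − 212.23° = -212.23° ≡ 147.77° (principal value)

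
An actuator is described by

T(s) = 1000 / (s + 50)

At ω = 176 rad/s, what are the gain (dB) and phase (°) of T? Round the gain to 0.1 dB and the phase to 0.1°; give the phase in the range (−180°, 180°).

Substitute s = j176:
Numerator: 1000 = 1000 + j0
Denominator: (j176) + 50 = 50 + j176
|N| = √(1000² + 0²) ≈ 1000, ∠N ≈ 0.00°
|D| = √(50² + 176²) ≈ 182.96, ∠D ≈ 74.14°
|T| = 1000 / 182.96 ≈ 5.4657
Gain = 20 log₁₀(5.4657) ≈ 14.75 dB
∠T = 0.00° − 74.14° = -74.14°

14.8 dB, -74.1°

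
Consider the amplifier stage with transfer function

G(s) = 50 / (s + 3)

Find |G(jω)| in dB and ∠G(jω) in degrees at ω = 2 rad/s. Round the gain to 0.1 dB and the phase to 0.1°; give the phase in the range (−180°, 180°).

Substitute s = j2:
Numerator: 50 = 50 + j0
Denominator: (j2) + 3 = 3 + j2
|N| = √(50² + 0²) ≈ 50, ∠N ≈ 0.00°
|D| = √(3² + 2²) ≈ 3.6056, ∠D ≈ 33.69°
|G| = 50 / 3.6056 ≈ 13.867
Gain = 20 log₁₀(13.867) ≈ 22.84 dB
∠G = 0.00° − 33.69° = -33.69°

22.8 dB, -33.7°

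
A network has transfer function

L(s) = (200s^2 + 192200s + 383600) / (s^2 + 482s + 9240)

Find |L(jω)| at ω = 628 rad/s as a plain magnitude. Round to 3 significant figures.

Substitute s = j628:
Numerator: 200(j628)^2 + 192200(j628) + 383600 = -78493200 + j120701600
Denominator: (j628)^2 + 482(j628) + 9240 = -385144 + j302696
|N| = √(78493200² + 120701600²) ≈ 1.4398e+08, ∠N ≈ 123.04°
|D| = √(385144² + 302696²) ≈ 4.8986e+05, ∠D ≈ 141.84°
|L| = 1.4398e+08 / 4.8986e+05 ≈ 293.92

294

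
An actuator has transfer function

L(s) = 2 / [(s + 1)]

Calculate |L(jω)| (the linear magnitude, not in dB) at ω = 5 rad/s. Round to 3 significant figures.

At ω = 5 rad/s:
pole (1 + j5·1) = 1 + j5 → |·| ≈ 5.099, ∠ ≈ 78.69°
|L| = 2 · 1 / (5.099) ≈ 0.39223

0.392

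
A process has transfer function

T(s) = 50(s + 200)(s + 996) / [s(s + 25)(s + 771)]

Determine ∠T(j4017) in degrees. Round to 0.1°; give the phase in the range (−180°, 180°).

At s = jω = j4017:
zero (s+200): 200 + j4017 → |·| = √(200²+4017²) = √16176289 ≈ 4022, ∠ = arctan(4017/200) ≈ 87.15°
zero (s+996): 996 + j4017 → |·| = √(996²+4017²) = √17128305 ≈ 4138.6, ∠ = arctan(4017/996) ≈ 76.07°
pole (s+25): 25 + j4017 → |·| = √(25²+4017²) = √16136914 ≈ 4017.1, ∠ = arctan(4017/25) ≈ 89.64°
pole (s+771): 771 + j4017 → |·| = √(771²+4017²) = √16730730 ≈ 4090.3, ∠ = arctan(4017/771) ≈ 79.14°
pole at origin: |s| = 4017, ∠ = 90.00° (in denominator)
∠T = 163.22° − 258.78° = -95.56°

-95.6°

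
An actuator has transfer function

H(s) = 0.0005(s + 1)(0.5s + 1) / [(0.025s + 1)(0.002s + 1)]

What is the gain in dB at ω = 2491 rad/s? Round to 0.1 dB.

13.8 dB

At ω = 2491 rad/s:
zero (1 + j2491·1) = 1 + j2491 → |·| ≈ 2491, ∠ ≈ 89.98°
zero (1 + j2491·0.5) = 1 + j1245.5 → |·| ≈ 1245.5, ∠ ≈ 89.95°
pole (1 + j2491·0.025) = 1 + j62.275 → |·| ≈ 62.283, ∠ ≈ 89.08°
pole (1 + j2491·0.002) = 1 + j4.982 → |·| ≈ 5.0814, ∠ ≈ 78.65°
|H| = 0.0005 · 2491 · 1245.5 / (62.283 · 5.0814) ≈ 4.9016
Gain = 20 log₁₀(4.9016) ≈ 13.81 dB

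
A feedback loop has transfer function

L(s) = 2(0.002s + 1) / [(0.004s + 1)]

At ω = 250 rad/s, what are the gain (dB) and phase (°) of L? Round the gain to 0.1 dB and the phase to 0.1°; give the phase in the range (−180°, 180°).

4.0 dB, -18.4°

At ω = 250 rad/s:
zero (1 + j250·0.002) = 1 + j0.5 → |·| ≈ 1.118, ∠ ≈ 26.57°
pole (1 + j250·0.004) = 1 + j1 → |·| ≈ 1.4142, ∠ ≈ 45.00°
|L| = 2 · 1.118 / (1.4142) ≈ 1.5811
Gain = 20 log₁₀(1.5811) ≈ 3.98 dB
∠L = (26.57°) − (45.00°) = -18.43°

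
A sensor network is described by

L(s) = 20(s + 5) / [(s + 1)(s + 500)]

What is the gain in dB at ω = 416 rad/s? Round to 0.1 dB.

-30.2 dB

At s = jω = j416:
zero (s+5): 5 + j416 → |·| = √(5²+416²) = √173081 ≈ 416.03, ∠ = arctan(416/5) ≈ 89.31°
pole (s+1): 1 + j416 → |·| = √(1²+416²) = √173057 ≈ 416, ∠ = arctan(416/1) ≈ 89.86°
pole (s+500): 500 + j416 → |·| = √(500²+416²) = √423056 ≈ 650.43, ∠ = arctan(416/500) ≈ 39.76°
|L| = 20 · 416.03 / 2.7058e+05 ≈ 0.030751
Gain = 20 log₁₀(0.030751) ≈ -30.24 dB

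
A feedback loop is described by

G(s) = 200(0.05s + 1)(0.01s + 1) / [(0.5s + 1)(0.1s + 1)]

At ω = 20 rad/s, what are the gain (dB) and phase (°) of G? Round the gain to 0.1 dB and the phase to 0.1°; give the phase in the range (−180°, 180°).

At ω = 20 rad/s:
zero (1 + j20·0.05) = 1 + j1 → |·| ≈ 1.4142, ∠ ≈ 45.00°
zero (1 + j20·0.01) = 1 + j0.2 → |·| ≈ 1.0198, ∠ ≈ 11.31°
pole (1 + j20·0.5) = 1 + j10 → |·| ≈ 10.05, ∠ ≈ 84.29°
pole (1 + j20·0.1) = 1 + j2 → |·| ≈ 2.2361, ∠ ≈ 63.43°
|G| = 200 · 1.4142 · 1.0198 / (10.05 · 2.2361) ≈ 12.835
Gain = 20 log₁₀(12.835) ≈ 22.17 dB
∠G = (45.00° + 11.31°) − (84.29° + 63.43°) = -91.41°

22.2 dB, -91.4°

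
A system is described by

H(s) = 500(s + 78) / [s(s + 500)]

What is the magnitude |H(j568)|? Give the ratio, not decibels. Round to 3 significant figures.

0.667

At s = jω = j568:
zero (s+78): 78 + j568 → |·| = √(78²+568²) = √328708 ≈ 573.33, ∠ = arctan(568/78) ≈ 82.18°
pole (s+500): 500 + j568 → |·| = √(500²+568²) = √572624 ≈ 756.72, ∠ = arctan(568/500) ≈ 48.64°
pole at origin: |s| = 568, ∠ = 90.00° (in denominator)
|H| = 500 · 573.33 / 4.2982e+05 ≈ 0.66694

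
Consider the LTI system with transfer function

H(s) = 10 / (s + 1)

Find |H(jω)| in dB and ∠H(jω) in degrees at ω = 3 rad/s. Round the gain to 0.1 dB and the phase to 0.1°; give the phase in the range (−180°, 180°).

At s = jω = j3:
pole (s+1): 1 + j3 → |·| = √(1²+3²) = √10 ≈ 3.1623, ∠ = arctan(3/1) ≈ 71.57°
|H| = 10 / 3.1623 ≈ 3.1623
Gain = 20 log₁₀(3.1623) ≈ 10.00 dB
∠H = 0.00° − 71.57° = -71.57°

10.0 dB, -71.6°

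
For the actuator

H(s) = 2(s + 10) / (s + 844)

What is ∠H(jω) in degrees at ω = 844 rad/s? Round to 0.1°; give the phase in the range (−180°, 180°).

At s = jω = j844:
zero (s+10): 10 + j844 → |·| = √(10²+844²) = √712436 ≈ 844.06, ∠ = arctan(844/10) ≈ 89.32°
pole (s+844): 844 + j844 → |·| = √(844²+844²) = √1424672 ≈ 1193.6, ∠ = arctan(844/844) ≈ 45.00°
∠H = 89.32° − 45.00° = 44.32°

44.3°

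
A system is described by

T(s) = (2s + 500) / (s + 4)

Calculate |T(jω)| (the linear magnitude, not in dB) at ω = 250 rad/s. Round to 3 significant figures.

Substitute s = j250:
Numerator: 2(j250) + 500 = 500 + j500
Denominator: (j250) + 4 = 4 + j250
|N| = √(500² + 500²) ≈ 707.11, ∠N ≈ 45.00°
|D| = √(4² + 250²) ≈ 250.03, ∠D ≈ 89.08°
|T| = 707.11 / 250.03 ≈ 2.8281

2.83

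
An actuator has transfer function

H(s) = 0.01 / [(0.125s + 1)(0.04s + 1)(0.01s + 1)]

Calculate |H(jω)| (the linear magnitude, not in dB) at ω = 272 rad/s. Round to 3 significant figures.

At ω = 272 rad/s:
pole (1 + j272·0.125) = 1 + j34 → |·| ≈ 34.015, ∠ ≈ 88.32°
pole (1 + j272·0.04) = 1 + j10.88 → |·| ≈ 10.926, ∠ ≈ 84.75°
pole (1 + j272·0.01) = 1 + j2.72 → |·| ≈ 2.898, ∠ ≈ 69.81°
|H| = 0.01 · 1 / (34.015 · 10.926 · 2.898) ≈ 9.2847e-06

9.28e-06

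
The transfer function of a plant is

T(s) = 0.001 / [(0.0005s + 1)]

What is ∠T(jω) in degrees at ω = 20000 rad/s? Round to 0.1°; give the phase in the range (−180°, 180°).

-84.3°

At ω = 20000 rad/s:
pole (1 + j20000·0.0005) = 1 + j10 → |·| ≈ 10.05, ∠ ≈ 84.29°
∠T = (0°) − (84.29°) = -84.29°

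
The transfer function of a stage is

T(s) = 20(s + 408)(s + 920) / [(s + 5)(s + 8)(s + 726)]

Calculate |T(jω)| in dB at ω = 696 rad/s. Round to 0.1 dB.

At s = jω = j696:
zero (s+408): 408 + j696 → |·| = √(408²+696²) = √650880 ≈ 806.77, ∠ = arctan(696/408) ≈ 59.62°
zero (s+920): 920 + j696 → |·| = √(920²+696²) = √1330816 ≈ 1153.6, ∠ = arctan(696/920) ≈ 37.11°
pole (s+5): 5 + j696 → |·| = √(5²+696²) = √484441 ≈ 696.02, ∠ = arctan(696/5) ≈ 89.59°
pole (s+8): 8 + j696 → |·| = √(8²+696²) = √484480 ≈ 696.05, ∠ = arctan(696/8) ≈ 89.34°
pole (s+726): 726 + j696 → |·| = √(726²+696²) = √1011492 ≈ 1005.7, ∠ = arctan(696/726) ≈ 43.79°
|T| = 20 · 9.3069e+05 / 4.8723e+08 ≈ 0.038203
Gain = 20 log₁₀(0.038203) ≈ -28.36 dB

-28.4 dB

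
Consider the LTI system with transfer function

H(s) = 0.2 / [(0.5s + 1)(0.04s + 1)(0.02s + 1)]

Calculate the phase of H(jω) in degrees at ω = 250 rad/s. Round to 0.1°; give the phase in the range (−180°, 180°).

107.5°

At ω = 250 rad/s:
pole (1 + j250·0.5) = 1 + j125 → |·| ≈ 125, ∠ ≈ 89.54°
pole (1 + j250·0.04) = 1 + j10 → |·| ≈ 10.05, ∠ ≈ 84.29°
pole (1 + j250·0.02) = 1 + j5 → |·| ≈ 5.099, ∠ ≈ 78.69°
∠H = (0°) − (89.54° + 84.29° + 78.69°) = -252.52° ≡ 107.48° (principal value)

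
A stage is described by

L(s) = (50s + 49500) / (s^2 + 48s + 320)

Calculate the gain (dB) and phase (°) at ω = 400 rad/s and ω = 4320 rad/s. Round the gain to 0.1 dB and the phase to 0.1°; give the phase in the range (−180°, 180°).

ω = 400: -9.6 dB, -151.1°; ω = 4320: -38.5 dB, -102.3°

Substitute s = j400:
Numerator: 50(j400) + 49500 = 49500 + j20000
Denominator: (j400)^2 + 48(j400) + 320 = -159680 + j19200
|N| = √(49500² + 20000²) ≈ 53388, ∠N ≈ 22.00°
|D| = √(159680² + 19200²) ≈ 1.6083e+05, ∠D ≈ 173.14°
|L| = 53388 / 1.6083e+05 ≈ 0.33195
Gain = 20 log₁₀(0.33195) ≈ -9.58 dB
∠L = 22.00° − 173.14° = -151.14°

Substitute s = j4320:
Numerator: 50(j4320) + 49500 = 49500 + j216000
Denominator: (j4320)^2 + 48(j4320) + 320 = -18662080 + j207360
|N| = √(49500² + 216000²) ≈ 2.216e+05, ∠N ≈ 77.09°
|D| = √(18662080² + 207360²) ≈ 1.8663e+07, ∠D ≈ 179.36°
|L| = 2.216e+05 / 1.8663e+07 ≈ 0.011874
Gain = 20 log₁₀(0.011874) ≈ -38.51 dB
∠L = 77.09° − 179.36° = -102.27°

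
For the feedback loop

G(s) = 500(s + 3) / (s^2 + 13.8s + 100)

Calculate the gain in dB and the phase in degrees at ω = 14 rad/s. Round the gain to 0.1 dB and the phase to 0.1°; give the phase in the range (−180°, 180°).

30.4 dB, -38.5°

At s = jω = j14:
zero (s+3): 3 + j14 → |·| = √(3²+14²) = √205 ≈ 14.318, ∠ = arctan(14/3) ≈ 77.91°
quadratic: (j14)² + 13.8·j14 + 100 = -96 + j193.2 → |·| ≈ 215.74, ∠ ≈ 116.42°
|G| = 500 · 14.318 / 215.74 ≈ 33.183
Gain = 20 log₁₀(33.183) ≈ 30.42 dB
∠G = 77.91° − 116.42° = -38.51°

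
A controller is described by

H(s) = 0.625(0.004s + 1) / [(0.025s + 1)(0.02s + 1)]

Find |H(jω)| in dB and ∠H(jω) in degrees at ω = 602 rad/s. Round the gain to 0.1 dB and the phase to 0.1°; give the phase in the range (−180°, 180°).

At ω = 602 rad/s:
zero (1 + j602·0.004) = 1 + j2.408 → |·| ≈ 2.6074, ∠ ≈ 67.45°
pole (1 + j602·0.025) = 1 + j15.05 → |·| ≈ 15.083, ∠ ≈ 86.20°
pole (1 + j602·0.02) = 1 + j12.04 → |·| ≈ 12.081, ∠ ≈ 85.25°
|H| = 0.625 · 2.6074 / (15.083 · 12.081) ≈ 0.0089433
Gain = 20 log₁₀(0.0089433) ≈ -40.97 dB
∠H = (67.45°) − (86.20° + 85.25°) = -104.00°

-41.0 dB, -104.0°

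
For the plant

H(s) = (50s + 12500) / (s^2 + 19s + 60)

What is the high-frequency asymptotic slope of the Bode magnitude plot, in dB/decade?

Each pole contributes −20 dB/decade at high frequency; each zero contributes +20 dB/decade.
Net: 1 zero(s) − 2 pole(s) → -20 dB/decade.

-20 dB/decade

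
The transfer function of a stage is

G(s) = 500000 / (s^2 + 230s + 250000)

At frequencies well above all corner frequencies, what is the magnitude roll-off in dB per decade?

Each pole contributes −20 dB/decade at high frequency; each zero contributes +20 dB/decade.
Net: 0 zero(s) − 2 pole(s) → -40 dB/decade.

-40 dB/decade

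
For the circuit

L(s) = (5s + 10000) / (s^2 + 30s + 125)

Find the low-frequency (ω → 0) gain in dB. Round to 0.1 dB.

38.1 dB

L(0) = 10000 / 125 = 80
20 log₁₀(80) ≈ 38.06 dB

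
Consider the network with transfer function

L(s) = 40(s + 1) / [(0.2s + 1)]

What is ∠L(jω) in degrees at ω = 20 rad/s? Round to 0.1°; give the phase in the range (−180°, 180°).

11.2°

At ω = 20 rad/s:
zero (1 + j20·1) = 1 + j20 → |·| ≈ 20.025, ∠ ≈ 87.14°
pole (1 + j20·0.2) = 1 + j4 → |·| ≈ 4.1231, ∠ ≈ 75.96°
∠L = (87.14°) − (75.96°) = 11.18°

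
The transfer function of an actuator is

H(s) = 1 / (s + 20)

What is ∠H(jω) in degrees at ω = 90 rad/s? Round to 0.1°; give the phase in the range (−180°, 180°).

Substitute s = j90:
Numerator: 1 = 1 + j0
Denominator: (j90) + 20 = 20 + j90
|N| = √(1² + 0²) ≈ 1, ∠N ≈ 0.00°
|D| = √(20² + 90²) ≈ 92.195, ∠D ≈ 77.47°
∠H = 0.00° − 77.47° = -77.47°

-77.5°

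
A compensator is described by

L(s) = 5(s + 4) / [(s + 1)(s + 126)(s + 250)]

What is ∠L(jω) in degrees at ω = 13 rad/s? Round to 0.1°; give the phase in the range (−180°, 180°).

At s = jω = j13:
zero (s+4): 4 + j13 → |·| = √(4²+13²) = √185 ≈ 13.601, ∠ = arctan(13/4) ≈ 72.90°
pole (s+1): 1 + j13 → |·| = √(1²+13²) = √170 ≈ 13.038, ∠ = arctan(13/1) ≈ 85.60°
pole (s+126): 126 + j13 → |·| = √(126²+13²) = √16045 ≈ 126.67, ∠ = arctan(13/126) ≈ 5.89°
pole (s+250): 250 + j13 → |·| = √(250²+13²) = √62669 ≈ 250.34, ∠ = arctan(13/250) ≈ 2.98°
∠L = 72.90° − 94.47° = -21.57°

-21.6°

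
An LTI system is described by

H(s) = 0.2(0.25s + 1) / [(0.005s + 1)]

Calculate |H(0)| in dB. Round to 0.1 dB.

H(0) = 0.2 · 1 / 1 = 0.2
20 log₁₀(0.2) ≈ -13.98 dB

-14.0 dB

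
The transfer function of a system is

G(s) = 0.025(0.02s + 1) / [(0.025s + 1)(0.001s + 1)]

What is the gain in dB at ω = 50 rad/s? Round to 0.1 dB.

At ω = 50 rad/s:
zero (1 + j50·0.02) = 1 + j1 → |·| ≈ 1.4142, ∠ ≈ 45.00°
pole (1 + j50·0.025) = 1 + j1.25 → |·| ≈ 1.6008, ∠ ≈ 51.34°
pole (1 + j50·0.001) = 1 + j0.05 → |·| ≈ 1.0012, ∠ ≈ 2.86°
|G| = 0.025 · 1.4142 / (1.6008 · 1.0012) ≈ 0.022059
Gain = 20 log₁₀(0.022059) ≈ -33.13 dB

-33.1 dB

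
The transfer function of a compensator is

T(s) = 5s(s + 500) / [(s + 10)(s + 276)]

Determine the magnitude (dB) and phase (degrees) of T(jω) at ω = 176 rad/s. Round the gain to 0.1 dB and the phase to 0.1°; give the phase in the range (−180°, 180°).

At s = jω = j176:
zero (s+500): 500 + j176 → |·| = √(500²+176²) = √280976 ≈ 530.07, ∠ = arctan(176/500) ≈ 19.39°
zero at origin: s = j176 → |·| = 176, ∠ = 90.00°
pole (s+10): 10 + j176 → |·| = √(10²+176²) = √31076 ≈ 176.28, ∠ = arctan(176/10) ≈ 86.75°
pole (s+276): 276 + j176 → |·| = √(276²+176²) = √107152 ≈ 327.34, ∠ = arctan(176/276) ≈ 32.52°
|T| = 5 · 93292 / 57703 ≈ 8.0838
Gain = 20 log₁₀(8.0838) ≈ 18.15 dB
∠T = 109.39° − 119.27° = -9.88°

18.2 dB, -9.9°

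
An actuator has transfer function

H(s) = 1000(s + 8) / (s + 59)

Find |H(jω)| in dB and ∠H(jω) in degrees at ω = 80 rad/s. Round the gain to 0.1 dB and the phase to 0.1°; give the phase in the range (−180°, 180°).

58.2 dB, 30.7°

At s = jω = j80:
zero (s+8): 8 + j80 → |·| = √(8²+80²) = √6464 ≈ 80.399, ∠ = arctan(80/8) ≈ 84.29°
pole (s+59): 59 + j80 → |·| = √(59²+80²) = √9881 ≈ 99.403, ∠ = arctan(80/59) ≈ 53.59°
|H| = 1000 · 80.399 / 99.403 ≈ 808.82
Gain = 20 log₁₀(808.82) ≈ 58.16 dB
∠H = 84.29° − 53.59° = 30.70°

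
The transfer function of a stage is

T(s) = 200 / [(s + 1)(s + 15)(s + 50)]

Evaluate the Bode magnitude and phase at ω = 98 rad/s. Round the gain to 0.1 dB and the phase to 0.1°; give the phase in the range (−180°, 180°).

At s = jω = j98:
pole (s+1): 1 + j98 → |·| = √(1²+98²) = √9605 ≈ 98.005, ∠ = arctan(98/1) ≈ 89.42°
pole (s+15): 15 + j98 → |·| = √(15²+98²) = √9829 ≈ 99.141, ∠ = arctan(98/15) ≈ 81.30°
pole (s+50): 50 + j98 → |·| = √(50²+98²) = √12104 ≈ 110.02, ∠ = arctan(98/50) ≈ 62.97°
|T| = 200 / 1.069e+06 ≈ 0.00018709
Gain = 20 log₁₀(0.00018709) ≈ -74.56 dB
∠T = 0.00° − 233.69° = -233.69° ≡ 126.31° (principal value)

-74.6 dB, 126.3°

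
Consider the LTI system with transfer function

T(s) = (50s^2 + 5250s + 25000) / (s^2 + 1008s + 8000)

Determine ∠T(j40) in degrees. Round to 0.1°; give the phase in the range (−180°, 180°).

23.7°

Substitute s = j40:
Numerator: 50(j40)^2 + 5250(j40) + 25000 = -55000 + j210000
Denominator: (j40)^2 + 1008(j40) + 8000 = 6400 + j40320
|N| = √(55000² + 210000²) ≈ 2.1708e+05, ∠N ≈ 104.68°
|D| = √(6400² + 40320²) ≈ 40825, ∠D ≈ 80.98°
∠T = 104.68° − 80.98° = 23.70°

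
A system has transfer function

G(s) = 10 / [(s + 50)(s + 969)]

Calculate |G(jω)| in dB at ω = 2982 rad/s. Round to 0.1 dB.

-119.4 dB

At s = jω = j2982:
pole (s+50): 50 + j2982 → |·| = √(50²+2982²) = √8894824 ≈ 2982.4, ∠ = arctan(2982/50) ≈ 89.04°
pole (s+969): 969 + j2982 → |·| = √(969²+2982²) = √9831285 ≈ 3135.5, ∠ = arctan(2982/969) ≈ 72.00°
|G| = 10 / 9.3513e+06 ≈ 1.0694e-06
Gain = 20 log₁₀(1.0694e-06) ≈ -119.42 dB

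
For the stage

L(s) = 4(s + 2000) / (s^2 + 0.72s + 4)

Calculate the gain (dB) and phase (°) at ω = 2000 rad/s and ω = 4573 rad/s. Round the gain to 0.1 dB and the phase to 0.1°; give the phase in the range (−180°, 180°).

ω = 2000: -51.0 dB, -135.0°; ω = 4573: -60.4 dB, -113.6°

At s = jω = j2000:
zero (s+2000): 2000 + j2000 → |·| = √(2000²+2000²) = √8000000 ≈ 2828.4, ∠ = arctan(2000/2000) ≈ 45.00°
quadratic: (j2000)² + 0.72·j2000 + 4 = -3999996 + j1440 → |·| ≈ 4e+06, ∠ ≈ 179.98°
|L| = 4 · 2828.4 / 4e+06 ≈ 0.0028284
Gain = 20 log₁₀(0.0028284) ≈ -50.97 dB
∠L = 45.00° − 179.98° = -134.98°

At s = jω = j4573:
zero (s+2000): 2000 + j4573 → |·| = √(2000²+4573²) = √24912329 ≈ 4991.2, ∠ = arctan(4573/2000) ≈ 66.38°
quadratic: (j4573)² + 0.72·j4573 + 4 = -20912325 + j3292.56 → |·| ≈ 2.0912e+07, ∠ ≈ 179.99°
|L| = 4 · 4991.2 / 2.0912e+07 ≈ 0.00095471
Gain = 20 log₁₀(0.00095471) ≈ -60.40 dB
∠L = 66.38° − 179.99° = -113.61°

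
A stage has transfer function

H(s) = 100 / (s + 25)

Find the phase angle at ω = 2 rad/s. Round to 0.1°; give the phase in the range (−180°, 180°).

At s = jω = j2:
pole (s+25): 25 + j2 → |·| = √(25²+2²) = √629 ≈ 25.08, ∠ = arctan(2/25) ≈ 4.57°
∠H = 0.00° − 4.57° = -4.57°

-4.6°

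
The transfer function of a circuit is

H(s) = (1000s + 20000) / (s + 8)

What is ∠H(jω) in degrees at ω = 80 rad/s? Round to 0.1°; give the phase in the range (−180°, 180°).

Substitute s = j80:
Numerator: 1000(j80) + 20000 = 20000 + j80000
Denominator: (j80) + 8 = 8 + j80
|N| = √(20000² + 80000²) ≈ 82462, ∠N ≈ 75.96°
|D| = √(8² + 80²) ≈ 80.399, ∠D ≈ 84.29°
∠H = 75.96° − 84.29° = -8.33°

-8.3°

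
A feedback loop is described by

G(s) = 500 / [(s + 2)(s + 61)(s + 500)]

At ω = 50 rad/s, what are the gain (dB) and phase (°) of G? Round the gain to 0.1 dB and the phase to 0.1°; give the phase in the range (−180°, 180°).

-72.0 dB, -132.8°

At s = jω = j50:
pole (s+2): 2 + j50 → |·| = √(2²+50²) = √2504 ≈ 50.04, ∠ = arctan(50/2) ≈ 87.71°
pole (s+61): 61 + j50 → |·| = √(61²+50²) = √6221 ≈ 78.873, ∠ = arctan(50/61) ≈ 39.34°
pole (s+500): 500 + j50 → |·| = √(500²+50²) = √252500 ≈ 502.49, ∠ = arctan(50/500) ≈ 5.71°
|G| = 500 / 1.9832e+06 ≈ 0.00025212
Gain = 20 log₁₀(0.00025212) ≈ -71.97 dB
∠G = 0.00° − 132.76° = -132.76°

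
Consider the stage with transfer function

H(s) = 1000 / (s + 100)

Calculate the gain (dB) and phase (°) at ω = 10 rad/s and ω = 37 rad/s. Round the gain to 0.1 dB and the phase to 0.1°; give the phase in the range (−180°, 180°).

Substitute s = j10:
Numerator: 1000 = 1000 + j0
Denominator: (j10) + 100 = 100 + j10
|N| = √(1000² + 0²) ≈ 1000, ∠N ≈ 0.00°
|D| = √(100² + 10²) ≈ 100.5, ∠D ≈ 5.71°
|H| = 1000 / 100.5 ≈ 9.9502
Gain = 20 log₁₀(9.9502) ≈ 19.96 dB
∠H = 0.00° − 5.71° = -5.71°

Substitute s = j37:
Numerator: 1000 = 1000 + j0
Denominator: (j37) + 100 = 100 + j37
|N| = √(1000² + 0²) ≈ 1000, ∠N ≈ 0.00°
|D| = √(100² + 37²) ≈ 106.63, ∠D ≈ 20.30°
|H| = 1000 / 106.63 ≈ 9.3782
Gain = 20 log₁₀(9.3782) ≈ 19.44 dB
∠H = 0.00° − 20.30° = -20.30°

ω = 10: 20.0 dB, -5.7°; ω = 37: 19.4 dB, -20.3°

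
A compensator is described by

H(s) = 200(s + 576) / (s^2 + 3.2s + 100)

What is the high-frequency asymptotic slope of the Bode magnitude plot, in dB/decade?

Each pole contributes −20 dB/decade at high frequency; each zero contributes +20 dB/decade.
Net: 1 zero(s) − 2 pole(s) → -20 dB/decade.

-20 dB/decade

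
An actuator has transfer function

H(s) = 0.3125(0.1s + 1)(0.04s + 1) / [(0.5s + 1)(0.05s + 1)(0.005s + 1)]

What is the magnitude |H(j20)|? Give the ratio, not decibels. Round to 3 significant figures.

At ω = 20 rad/s:
zero (1 + j20·0.1) = 1 + j2 → |·| ≈ 2.2361, ∠ ≈ 63.43°
zero (1 + j20·0.04) = 1 + j0.8 → |·| ≈ 1.2806, ∠ ≈ 38.66°
pole (1 + j20·0.5) = 1 + j10 → |·| ≈ 10.05, ∠ ≈ 84.29°
pole (1 + j20·0.05) = 1 + j1 → |·| ≈ 1.4142, ∠ ≈ 45.00°
pole (1 + j20·0.005) = 1 + j0.1 → |·| ≈ 1.005, ∠ ≈ 5.71°
|H| = 0.3125 · 2.2361 · 1.2806 / (10.05 · 1.4142 · 1.005) ≈ 0.062649

0.0626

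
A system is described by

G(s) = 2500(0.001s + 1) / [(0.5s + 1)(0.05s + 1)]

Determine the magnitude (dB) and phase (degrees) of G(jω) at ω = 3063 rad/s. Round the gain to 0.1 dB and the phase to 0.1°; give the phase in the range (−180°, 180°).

At ω = 3063 rad/s:
zero (1 + j3063·0.001) = 1 + j3.063 → |·| ≈ 3.2221, ∠ ≈ 71.92°
pole (1 + j3063·0.5) = 1 + j1531.5 → |·| ≈ 1531.5, ∠ ≈ 89.96°
pole (1 + j3063·0.05) = 1 + j153.15 → |·| ≈ 153.15, ∠ ≈ 89.63°
|G| = 2500 · 3.2221 / (1531.5 · 153.15) ≈ 0.034344
Gain = 20 log₁₀(0.034344) ≈ -29.28 dB
∠G = (71.92°) − (89.96° + 89.63°) = -107.67°

-29.3 dB, -107.7°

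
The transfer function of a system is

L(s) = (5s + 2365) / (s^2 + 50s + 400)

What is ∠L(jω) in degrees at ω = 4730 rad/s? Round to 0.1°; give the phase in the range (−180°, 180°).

Substitute s = j4730:
Numerator: 5(j4730) + 2365 = 2365 + j23650
Denominator: (j4730)^2 + 50(j4730) + 400 = -22372500 + j236500
|N| = √(2365² + 23650²) ≈ 23768, ∠N ≈ 84.29°
|D| = √(22372500² + 236500²) ≈ 2.2374e+07, ∠D ≈ 179.39°
∠L = 84.29° − 179.39° = -95.10°

-95.1°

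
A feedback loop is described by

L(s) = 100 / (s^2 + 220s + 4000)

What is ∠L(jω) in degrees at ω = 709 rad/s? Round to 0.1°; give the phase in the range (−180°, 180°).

-162.6°

Substitute s = j709:
Numerator: 100 = 100 + j0
Denominator: (j709)^2 + 220(j709) + 4000 = -498681 + j155980
|N| = √(100² + 0²) ≈ 100, ∠N ≈ 0.00°
|D| = √(498681² + 155980²) ≈ 5.2251e+05, ∠D ≈ 162.63°
∠L = 0.00° − 162.63° = -162.63°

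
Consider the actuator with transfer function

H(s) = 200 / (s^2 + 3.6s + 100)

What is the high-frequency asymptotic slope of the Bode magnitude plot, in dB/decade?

Each pole contributes −20 dB/decade at high frequency; each zero contributes +20 dB/decade.
Net: 0 zero(s) − 2 pole(s) → -40 dB/decade.

-40 dB/decade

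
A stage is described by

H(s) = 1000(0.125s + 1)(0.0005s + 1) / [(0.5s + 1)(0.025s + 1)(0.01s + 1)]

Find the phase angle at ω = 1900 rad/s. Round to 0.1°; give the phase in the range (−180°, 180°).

-132.4°

At ω = 1900 rad/s:
zero (1 + j1900·0.125) = 1 + j237.5 → |·| ≈ 237.5, ∠ ≈ 89.76°
zero (1 + j1900·0.0005) = 1 + j0.95 → |·| ≈ 1.3793, ∠ ≈ 43.53°
pole (1 + j1900·0.5) = 1 + j950 → |·| ≈ 950, ∠ ≈ 89.94°
pole (1 + j1900·0.025) = 1 + j47.5 → |·| ≈ 47.511, ∠ ≈ 88.79°
pole (1 + j1900·0.01) = 1 + j19 → |·| ≈ 19.026, ∠ ≈ 86.99°
∠H = (89.76° + 43.53°) − (89.94° + 88.79° + 86.99°) = -132.43°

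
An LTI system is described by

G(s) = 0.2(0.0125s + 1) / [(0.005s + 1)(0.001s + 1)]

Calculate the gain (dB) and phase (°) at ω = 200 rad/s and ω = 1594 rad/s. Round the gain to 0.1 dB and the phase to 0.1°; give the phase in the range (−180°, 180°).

At ω = 200 rad/s:
zero (1 + j200·0.0125) = 1 + j2.5 → |·| ≈ 2.6926, ∠ ≈ 68.20°
pole (1 + j200·0.005) = 1 + j1 → |·| ≈ 1.4142, ∠ ≈ 45.00°
pole (1 + j200·0.001) = 1 + j0.2 → |·| ≈ 1.0198, ∠ ≈ 11.31°
|G| = 0.2 · 2.6926 / (1.4142 · 1.0198) ≈ 0.3734
Gain = 20 log₁₀(0.3734) ≈ -8.56 dB
∠G = (68.20°) − (45.00° + 11.31°) = 11.89°

At ω = 1594 rad/s:
zero (1 + j1594·0.0125) = 1 + j19.925 → |·| ≈ 19.95, ∠ ≈ 87.13°
pole (1 + j1594·0.005) = 1 + j7.97 → |·| ≈ 8.0325, ∠ ≈ 82.85°
pole (1 + j1594·0.001) = 1 + j1.594 → |·| ≈ 1.8817, ∠ ≈ 57.90°
|G| = 0.2 · 19.95 / (8.0325 · 1.8817) ≈ 0.26398
Gain = 20 log₁₀(0.26398) ≈ -11.57 dB
∠G = (87.13°) − (82.85° + 57.90°) = -53.62°

ω = 200: -8.6 dB, 11.9°; ω = 1594: -11.6 dB, -53.6°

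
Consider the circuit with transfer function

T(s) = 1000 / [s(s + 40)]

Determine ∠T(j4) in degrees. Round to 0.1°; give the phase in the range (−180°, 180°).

At s = jω = j4:
pole (s+40): 40 + j4 → |·| = √(40²+4²) = √1616 ≈ 40.2, ∠ = arctan(4/40) ≈ 5.71°
pole at origin: |s| = 4, ∠ = 90.00° (in denominator)
∠T = 0.00° − 95.71° = -95.71°

-95.7°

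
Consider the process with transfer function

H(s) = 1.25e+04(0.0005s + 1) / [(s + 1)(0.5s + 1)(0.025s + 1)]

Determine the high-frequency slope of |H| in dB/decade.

-40 dB/decade

Each pole contributes −20 dB/decade at high frequency; each zero contributes +20 dB/decade.
Net: 1 zero(s) − 3 pole(s) → -40 dB/decade.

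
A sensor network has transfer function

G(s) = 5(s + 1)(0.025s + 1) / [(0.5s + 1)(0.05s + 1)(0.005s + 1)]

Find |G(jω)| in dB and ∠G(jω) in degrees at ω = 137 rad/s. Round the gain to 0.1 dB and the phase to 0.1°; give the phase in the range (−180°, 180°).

At ω = 137 rad/s:
zero (1 + j137·1) = 1 + j137 → |·| ≈ 137, ∠ ≈ 89.58°
zero (1 + j137·0.025) = 1 + j3.425 → |·| ≈ 3.568, ∠ ≈ 73.72°
pole (1 + j137·0.5) = 1 + j68.5 → |·| ≈ 68.507, ∠ ≈ 89.16°
pole (1 + j137·0.05) = 1 + j6.85 → |·| ≈ 6.9226, ∠ ≈ 81.69°
pole (1 + j137·0.005) = 1 + j0.685 → |·| ≈ 1.2121, ∠ ≈ 34.41°
|G| = 5 · 137 · 3.568 / (68.507 · 6.9226 · 1.2121) ≈ 4.2518
Gain = 20 log₁₀(4.2518) ≈ 12.57 dB
∠G = (89.58° + 73.72°) − (89.16° + 81.69° + 34.41°) = -41.96°

12.6 dB, -42.0°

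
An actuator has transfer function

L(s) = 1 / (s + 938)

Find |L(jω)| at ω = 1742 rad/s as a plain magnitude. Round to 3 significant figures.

Substitute s = j1742:
Numerator: 1 = 1 + j0
Denominator: (j1742) + 938 = 938 + j1742
|N| = √(1² + 0²) ≈ 1, ∠N ≈ 0.00°
|D| = √(938² + 1742²) ≈ 1978.5, ∠D ≈ 61.70°
|L| = 1 / 1978.5 ≈ 0.00050543

0.000505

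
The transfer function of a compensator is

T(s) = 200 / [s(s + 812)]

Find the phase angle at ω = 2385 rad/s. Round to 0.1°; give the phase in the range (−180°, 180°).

At s = jω = j2385:
pole (s+812): 812 + j2385 → |·| = √(812²+2385²) = √6347569 ≈ 2519.4, ∠ = arctan(2385/812) ≈ 71.20°
pole at origin: |s| = 2385, ∠ = 90.00° (in denominator)
∠T = 0.00° − 161.20° = -161.20°

-161.2°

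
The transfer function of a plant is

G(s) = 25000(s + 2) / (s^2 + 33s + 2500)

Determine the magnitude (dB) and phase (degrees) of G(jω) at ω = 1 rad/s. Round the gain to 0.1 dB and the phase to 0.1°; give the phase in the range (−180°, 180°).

27.0 dB, 25.8°

At s = jω = j1:
zero (s+2): 2 + j1 → |·| = √(2²+1²) = √5 ≈ 2.2361, ∠ = arctan(1/2) ≈ 26.57°
quadratic: (j1)² + 33·j1 + 2500 = 2499 + j33 → |·| ≈ 2499.2, ∠ ≈ 0.76°
|G| = 25000 · 2.2361 / 2499.2 ≈ 22.368
Gain = 20 log₁₀(22.368) ≈ 26.99 dB
∠G = 26.57° − 0.76° = 25.81°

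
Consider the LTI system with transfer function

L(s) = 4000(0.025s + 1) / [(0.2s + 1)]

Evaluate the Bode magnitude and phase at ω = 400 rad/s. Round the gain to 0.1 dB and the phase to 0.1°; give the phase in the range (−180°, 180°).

At ω = 400 rad/s:
zero (1 + j400·0.025) = 1 + j10 → |·| ≈ 10.05, ∠ ≈ 84.29°
pole (1 + j400·0.2) = 1 + j80 → |·| ≈ 80.006, ∠ ≈ 89.28°
|L| = 4000 · 10.05 / (80.006) ≈ 502.46
Gain = 20 log₁₀(502.46) ≈ 54.02 dB
∠L = (84.29°) − (89.28°) = -4.99°

54.0 dB, -5.0°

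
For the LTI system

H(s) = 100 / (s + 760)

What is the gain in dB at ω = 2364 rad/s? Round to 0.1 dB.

At s = jω = j2364:
pole (s+760): 760 + j2364 → |·| = √(760²+2364²) = √6166096 ≈ 2483.2, ∠ = arctan(2364/760) ≈ 72.18°
|H| = 100 / 2483.2 ≈ 0.040271
Gain = 20 log₁₀(0.040271) ≈ -27.90 dB

-27.9 dB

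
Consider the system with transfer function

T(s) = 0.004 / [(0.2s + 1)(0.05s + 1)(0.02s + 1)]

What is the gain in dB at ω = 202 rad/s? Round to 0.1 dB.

-112.6 dB

At ω = 202 rad/s:
pole (1 + j202·0.2) = 1 + j40.4 → |·| ≈ 40.412, ∠ ≈ 88.58°
pole (1 + j202·0.05) = 1 + j10.1 → |·| ≈ 10.149, ∠ ≈ 84.35°
pole (1 + j202·0.02) = 1 + j4.04 → |·| ≈ 4.1619, ∠ ≈ 76.10°
|T| = 0.004 · 1 / (40.412 · 10.149 · 4.1619) ≈ 2.3433e-06
Gain = 20 log₁₀(2.3433e-06) ≈ -112.60 dB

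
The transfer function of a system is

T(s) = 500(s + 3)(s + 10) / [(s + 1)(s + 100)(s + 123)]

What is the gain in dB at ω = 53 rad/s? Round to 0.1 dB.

At s = jω = j53:
zero (s+3): 3 + j53 → |·| = √(3²+53²) = √2818 ≈ 53.085, ∠ = arctan(53/3) ≈ 86.76°
zero (s+10): 10 + j53 → |·| = √(10²+53²) = √2909 ≈ 53.935, ∠ = arctan(53/10) ≈ 79.32°
pole (s+1): 1 + j53 → |·| = √(1²+53²) = √2810 ≈ 53.009, ∠ = arctan(53/1) ≈ 88.92°
pole (s+100): 100 + j53 → |·| = √(100²+53²) = √12809 ≈ 113.18, ∠ = arctan(53/100) ≈ 27.92°
pole (s+123): 123 + j53 → |·| = √(123²+53²) = √17938 ≈ 133.93, ∠ = arctan(53/123) ≈ 23.31°
|T| = 500 · 2863.1 / 8.0352e+05 ≈ 1.7816
Gain = 20 log₁₀(1.7816) ≈ 5.02 dB

5.0 dB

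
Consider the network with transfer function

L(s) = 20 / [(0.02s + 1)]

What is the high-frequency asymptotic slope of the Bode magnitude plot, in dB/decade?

-20 dB/decade

Each pole contributes −20 dB/decade at high frequency; each zero contributes +20 dB/decade.
Net: 0 zero(s) − 1 pole(s) → -20 dB/decade.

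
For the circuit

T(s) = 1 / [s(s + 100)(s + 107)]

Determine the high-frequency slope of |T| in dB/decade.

-60 dB/decade

Each pole contributes −20 dB/decade at high frequency; each zero contributes +20 dB/decade.
Net: 0 zero(s) − 3 pole(s) → -60 dB/decade.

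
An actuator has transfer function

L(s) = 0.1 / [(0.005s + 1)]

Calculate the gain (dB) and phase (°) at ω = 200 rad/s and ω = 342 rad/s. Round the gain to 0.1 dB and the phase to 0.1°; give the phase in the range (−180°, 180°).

At ω = 200 rad/s:
pole (1 + j200·0.005) = 1 + j1 → |·| ≈ 1.4142, ∠ ≈ 45.00°
|L| = 0.1 · 1 / (1.4142) ≈ 0.070711
Gain = 20 log₁₀(0.070711) ≈ -23.01 dB
∠L = (0°) − (45.00°) = -45.00°

At ω = 342 rad/s:
pole (1 + j342·0.005) = 1 + j1.71 → |·| ≈ 1.9809, ∠ ≈ 59.68°
|L| = 0.1 · 1 / (1.9809) ≈ 0.050482
Gain = 20 log₁₀(0.050482) ≈ -25.94 dB
∠L = (0°) − (59.68°) = -59.68°

ω = 200: -23.0 dB, -45.0°; ω = 342: -25.9 dB, -59.7°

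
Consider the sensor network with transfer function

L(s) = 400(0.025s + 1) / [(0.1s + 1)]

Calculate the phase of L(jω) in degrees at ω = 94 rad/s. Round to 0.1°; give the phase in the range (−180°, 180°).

-17.0°

At ω = 94 rad/s:
zero (1 + j94·0.025) = 1 + j2.35 → |·| ≈ 2.5539, ∠ ≈ 66.95°
pole (1 + j94·0.1) = 1 + j9.4 → |·| ≈ 9.453, ∠ ≈ 83.93°
∠L = (66.95°) − (83.93°) = -16.98°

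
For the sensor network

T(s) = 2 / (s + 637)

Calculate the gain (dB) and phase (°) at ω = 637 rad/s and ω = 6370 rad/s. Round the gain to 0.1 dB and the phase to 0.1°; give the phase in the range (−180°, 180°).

ω = 637: -53.1 dB, -45.0°; ω = 6370: -70.1 dB, -84.3°

At s = jω = j637:
pole (s+637): 637 + j637 → |·| = √(637²+637²) = √811538 ≈ 900.85, ∠ = arctan(637/637) ≈ 45.00°
|T| = 2 / 900.85 ≈ 0.0022201
Gain = 20 log₁₀(0.0022201) ≈ -53.07 dB
∠T = 0.00° − 45.00° = -45.00°

At s = jω = j6370:
pole (s+637): 637 + j6370 → |·| = √(637²+6370²) = √40982669 ≈ 6401.8, ∠ = arctan(6370/637) ≈ 84.29°
|T| = 2 / 6401.8 ≈ 0.00031241
Gain = 20 log₁₀(0.00031241) ≈ -70.11 dB
∠T = 0.00° − 84.29° = -84.29°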